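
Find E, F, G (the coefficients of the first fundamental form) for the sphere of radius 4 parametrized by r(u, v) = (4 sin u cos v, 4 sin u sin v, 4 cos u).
E = 16;  F = 0;  G = 16*sin(u)^2

Compute partials: r_u = (4*cos(u)*cos(v), 4*sin(v)*cos(u), -4*sin(u)), r_v = (-4*sin(u)*sin(v), 4*sin(u)*cos(v), 0). Then
  E = r_u · r_u = 16,
  F = r_u · r_v = 0,
  G = r_v · r_v = 16*sin(u)^2.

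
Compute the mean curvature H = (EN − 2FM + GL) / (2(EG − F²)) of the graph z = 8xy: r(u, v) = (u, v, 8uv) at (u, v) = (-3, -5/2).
H = -3840*sqrt(977)/954529

With E = 64*v^2 + 1, F = 64*u*v, G = 64*u^2 + 1, L = 0, M = 8/sqrt(64*u^2 + 64*v^2 + 1), N = 0, assemble
  H = (EN − 2FM + GL) / (2(EG − F²)) = -512*u*v/(64*u^2 + 64*v^2 + 1)^(3/2).
At (u, v) = (-3, -5/2): H = -3840*sqrt(977)/954529.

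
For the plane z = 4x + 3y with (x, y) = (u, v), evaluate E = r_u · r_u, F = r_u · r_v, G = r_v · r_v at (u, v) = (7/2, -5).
E = 17;  F = 12;  G = 10

Partials: r_u = (1, 0, 4), r_v = (0, 1, 3). As functions of (u, v):
  E = r_u · r_u = 17,
  F = r_u · r_v = 12,
  G = r_v · r_v = 10.
Evaluating at (u, v) = (7/2, -5): E = 17, F = 12, G = 10.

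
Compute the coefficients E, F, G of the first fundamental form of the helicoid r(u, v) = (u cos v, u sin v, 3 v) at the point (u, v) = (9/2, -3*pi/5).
E = 1;  F = 0;  G = 117/4

Partials: r_u = (cos(v), sin(v), 0), r_v = (-u*sin(v), u*cos(v), 3). As functions of (u, v):
  E = r_u · r_u = 1,
  F = r_u · r_v = 0,
  G = r_v · r_v = u^2 + 9.
Evaluating at (u, v) = (9/2, -3*pi/5): E = 1, F = 0, G = 117/4.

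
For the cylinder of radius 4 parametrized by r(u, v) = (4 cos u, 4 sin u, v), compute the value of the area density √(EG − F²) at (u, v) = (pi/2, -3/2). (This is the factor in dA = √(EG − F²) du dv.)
√(EG − F²)|_{(pi/2, -3/2)} = 4

E = 16, F = 0, G = 1, so EG − F² = 16. Taking the positive square root: √(EG − F²) = 4. At (u, v) = (pi/2, -3/2): 4.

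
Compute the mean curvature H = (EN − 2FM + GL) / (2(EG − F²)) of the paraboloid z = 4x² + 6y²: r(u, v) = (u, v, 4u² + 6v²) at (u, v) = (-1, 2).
H = 2698*sqrt(641)/410881

With E = 64*u^2 + 1, F = 96*u*v, G = 144*v^2 + 1, L = 8/sqrt(64*u^2 + 144*v^2 + 1), M = 0, N = 12/sqrt(64*u^2 + 144*v^2 + 1), assemble
  H = (EN − 2FM + GL) / (2(EG − F²)) = 2*(192*u^2 + 288*v^2 + 5)/(64*u^2 + 144*v^2 + 1)^(3/2).
At (u, v) = (-1, 2): H = 2698*sqrt(641)/410881.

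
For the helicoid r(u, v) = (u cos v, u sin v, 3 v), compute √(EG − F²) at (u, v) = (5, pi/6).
√(EG − F²)|_{(5, pi/6)} = sqrt(34)

E = 1, F = 0, G = u^2 + 9; EG − F² = u^2 + 9; √(EG − F²) = sqrt(u^2 + 9). At the given point: sqrt(34).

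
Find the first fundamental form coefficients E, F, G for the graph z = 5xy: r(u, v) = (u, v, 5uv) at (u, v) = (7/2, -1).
E = 26;  F = -175/2;  G = 1229/4

Partials: r_u = (1, 0, 5*v), r_v = (0, 1, 5*u). As functions of (u, v):
  E = r_u · r_u = 25*v^2 + 1,
  F = r_u · r_v = 25*u*v,
  G = r_v · r_v = 25*u^2 + 1.
Evaluating at (u, v) = (7/2, -1): E = 26, F = -175/2, G = 1229/4.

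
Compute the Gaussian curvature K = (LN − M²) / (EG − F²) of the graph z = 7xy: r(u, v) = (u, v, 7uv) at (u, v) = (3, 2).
K = -49/407044

Coefficients of the first fundamental form: E = 49*v^2 + 1, F = 49*u*v, G = 49*u^2 + 1.
Coefficients of the second fundamental form: L = 0, M = 7/sqrt(49*u^2 + 49*v^2 + 1), N = 0.
Assemble K = (LN − M²)/(EG − F²) = -49/(2401*u^4 + 4802*u^2*v^2 + 98*u^2 + 2401*v^4 + 98*v^2 + 1). At (u, v) = (3, 2): K = -49/407044.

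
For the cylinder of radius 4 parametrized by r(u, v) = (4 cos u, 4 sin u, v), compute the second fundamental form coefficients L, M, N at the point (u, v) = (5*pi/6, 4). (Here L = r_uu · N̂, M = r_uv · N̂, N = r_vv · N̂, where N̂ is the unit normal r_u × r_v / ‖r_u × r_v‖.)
L = -4;  M = 0;  N = 0

Compute the unit normal N̂(u, v) = (cos(u), sin(u), 0), and the second partials r_uu, r_uv, r_vv. Take dot products:
  L(u, v) = r_uu · N̂ = -4,
  M(u, v) = r_uv · N̂ = 0,
  N(u, v) = r_vv · N̂ = 0.
Evaluating at (u, v) = (5*pi/6, 4):
  L = -4, M = 0, N = 0.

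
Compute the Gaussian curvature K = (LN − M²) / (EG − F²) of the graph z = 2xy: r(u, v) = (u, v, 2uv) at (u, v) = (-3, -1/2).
K = -1/361

Coefficients of the first fundamental form: E = 4*v^2 + 1, F = 4*u*v, G = 4*u^2 + 1.
Coefficients of the second fundamental form: L = 0, M = 2/sqrt(4*u^2 + 4*v^2 + 1), N = 0.
Assemble K = (LN − M²)/(EG − F²) = -4/(16*u^4 + 32*u^2*v^2 + 8*u^2 + 16*v^4 + 8*v^2 + 1). At (u, v) = (-3, -1/2): K = -1/361.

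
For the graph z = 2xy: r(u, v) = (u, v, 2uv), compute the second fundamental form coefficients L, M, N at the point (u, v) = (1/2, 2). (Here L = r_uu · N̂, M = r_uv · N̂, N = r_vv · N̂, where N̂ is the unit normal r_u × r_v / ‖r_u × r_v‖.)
L = 0;  M = sqrt(2)/3;  N = 0

Compute the unit normal N̂(u, v) = (-2*v/sqrt(4*u^2 + 4*v^2 + 1), -2*u/sqrt(4*u^2 + 4*v^2 + 1), 1/sqrt(4*u^2 + 4*v^2 + 1)), and the second partials r_uu, r_uv, r_vv. Take dot products:
  L(u, v) = r_uu · N̂ = 0,
  M(u, v) = r_uv · N̂ = 2/sqrt(4*u^2 + 4*v^2 + 1),
  N(u, v) = r_vv · N̂ = 0.
Evaluating at (u, v) = (1/2, 2):
  L = 0, M = sqrt(2)/3, N = 0.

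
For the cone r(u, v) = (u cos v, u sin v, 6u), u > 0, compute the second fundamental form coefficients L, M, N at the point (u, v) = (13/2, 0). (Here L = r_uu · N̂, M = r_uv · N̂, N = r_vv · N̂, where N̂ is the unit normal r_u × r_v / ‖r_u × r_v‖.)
L = 0;  M = 0;  N = 39*sqrt(37)/37

Compute the unit normal N̂(u, v) = (-6*sqrt(37)*u*cos(v)/(37*Abs(u)), -6*sqrt(37)*u*sin(v)/(37*Abs(u)), sqrt(37)*u/(37*Abs(u))), and the second partials r_uu, r_uv, r_vv. Take dot products:
  L(u, v) = r_uu · N̂ = 0,
  M(u, v) = r_uv · N̂ = 0,
  N(u, v) = r_vv · N̂ = 6*sqrt(37)*u^2/(37*Abs(u)).
Evaluating at (u, v) = (13/2, 0):
  L = 0, M = 0, N = 39*sqrt(37)/37.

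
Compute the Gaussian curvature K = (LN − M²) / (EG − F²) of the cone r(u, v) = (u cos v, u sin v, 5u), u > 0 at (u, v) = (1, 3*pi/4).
K = 0

Coefficients of the first fundamental form: E = 26, F = 0, G = u^2.
Coefficients of the second fundamental form: L = 0, M = 0, N = 5*sqrt(26)*u^2/(26*Abs(u)).
Assemble K = (LN − M²)/(EG − F²) = 0. At (u, v) = (1, 3*pi/4): K = 0.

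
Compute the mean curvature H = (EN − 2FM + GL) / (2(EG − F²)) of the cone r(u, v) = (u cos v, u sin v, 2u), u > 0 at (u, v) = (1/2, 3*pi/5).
H = 2*sqrt(5)/5

With E = 5, F = 0, G = u^2, L = 0, M = 0, N = 2*sqrt(5)*u^2/(5*Abs(u)), assemble
  H = (EN − 2FM + GL) / (2(EG − F²)) = sqrt(5)/(5*Abs(u)).
At (u, v) = (1/2, 3*pi/5): H = 2*sqrt(5)/5.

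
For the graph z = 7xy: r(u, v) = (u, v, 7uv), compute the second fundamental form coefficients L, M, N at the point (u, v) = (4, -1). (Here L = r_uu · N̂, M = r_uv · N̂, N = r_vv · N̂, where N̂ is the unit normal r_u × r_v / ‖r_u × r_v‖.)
L = 0;  M = 7*sqrt(834)/834;  N = 0

Compute the unit normal N̂(u, v) = (-7*v/sqrt(49*u^2 + 49*v^2 + 1), -7*u/sqrt(49*u^2 + 49*v^2 + 1), 1/sqrt(49*u^2 + 49*v^2 + 1)), and the second partials r_uu, r_uv, r_vv. Take dot products:
  L(u, v) = r_uu · N̂ = 0,
  M(u, v) = r_uv · N̂ = 7/sqrt(49*u^2 + 49*v^2 + 1),
  N(u, v) = r_vv · N̂ = 0.
Evaluating at (u, v) = (4, -1):
  L = 0, M = 7*sqrt(834)/834, N = 0.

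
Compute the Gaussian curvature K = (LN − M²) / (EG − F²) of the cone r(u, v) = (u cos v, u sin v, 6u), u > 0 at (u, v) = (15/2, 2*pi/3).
K = 0

Coefficients of the first fundamental form: E = 37, F = 0, G = u^2.
Coefficients of the second fundamental form: L = 0, M = 0, N = 6*sqrt(37)*u^2/(37*Abs(u)).
Assemble K = (LN − M²)/(EG − F²) = 0. At (u, v) = (15/2, 2*pi/3): K = 0.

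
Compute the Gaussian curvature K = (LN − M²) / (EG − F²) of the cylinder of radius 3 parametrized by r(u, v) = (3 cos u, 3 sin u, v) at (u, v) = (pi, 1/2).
K = 0

Coefficients of the first fundamental form: E = 9, F = 0, G = 1.
Coefficients of the second fundamental form: L = -3, M = 0, N = 0.
Assemble K = (LN − M²)/(EG − F²) = 0. At (u, v) = (pi, 1/2): K = 0.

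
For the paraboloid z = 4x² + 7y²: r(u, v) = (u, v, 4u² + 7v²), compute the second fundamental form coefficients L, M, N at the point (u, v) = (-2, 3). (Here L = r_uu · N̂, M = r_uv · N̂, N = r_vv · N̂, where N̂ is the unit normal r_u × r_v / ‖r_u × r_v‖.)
L = 8*sqrt(2021)/2021;  M = 0;  N = 14*sqrt(2021)/2021

Compute the unit normal N̂(u, v) = (-8*u/sqrt(64*u^2 + 196*v^2 + 1), -14*v/sqrt(64*u^2 + 196*v^2 + 1), 1/sqrt(64*u^2 + 196*v^2 + 1)), and the second partials r_uu, r_uv, r_vv. Take dot products:
  L(u, v) = r_uu · N̂ = 8/sqrt(64*u^2 + 196*v^2 + 1),
  M(u, v) = r_uv · N̂ = 0,
  N(u, v) = r_vv · N̂ = 14/sqrt(64*u^2 + 196*v^2 + 1).
Evaluating at (u, v) = (-2, 3):
  L = 8*sqrt(2021)/2021, M = 0, N = 14*sqrt(2021)/2021.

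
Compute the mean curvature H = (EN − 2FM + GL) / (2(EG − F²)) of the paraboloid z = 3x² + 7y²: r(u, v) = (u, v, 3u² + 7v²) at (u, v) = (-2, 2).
H = 3370*sqrt(929)/863041

With E = 36*u^2 + 1, F = 84*u*v, G = 196*v^2 + 1, L = 6/sqrt(36*u^2 + 196*v^2 + 1), M = 0, N = 14/sqrt(36*u^2 + 196*v^2 + 1), assemble
  H = (EN − 2FM + GL) / (2(EG − F²)) = 2*(126*u^2 + 294*v^2 + 5)/(36*u^2 + 196*v^2 + 1)^(3/2).
At (u, v) = (-2, 2): H = 3370*sqrt(929)/863041.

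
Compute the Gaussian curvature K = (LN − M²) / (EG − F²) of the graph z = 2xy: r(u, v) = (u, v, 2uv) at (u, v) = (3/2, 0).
K = -1/25

Coefficients of the first fundamental form: E = 4*v^2 + 1, F = 4*u*v, G = 4*u^2 + 1.
Coefficients of the second fundamental form: L = 0, M = 2/sqrt(4*u^2 + 4*v^2 + 1), N = 0.
Assemble K = (LN − M²)/(EG − F²) = -4/(16*u^4 + 32*u^2*v^2 + 8*u^2 + 16*v^4 + 8*v^2 + 1). At (u, v) = (3/2, 0): K = -1/25.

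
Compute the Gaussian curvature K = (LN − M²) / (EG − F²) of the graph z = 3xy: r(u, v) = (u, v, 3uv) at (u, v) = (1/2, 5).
K = -144/833569

Coefficients of the first fundamental form: E = 9*v^2 + 1, F = 9*u*v, G = 9*u^2 + 1.
Coefficients of the second fundamental form: L = 0, M = 3/sqrt(9*u^2 + 9*v^2 + 1), N = 0.
Assemble K = (LN − M²)/(EG − F²) = -9/(81*u^4 + 162*u^2*v^2 + 18*u^2 + 81*v^4 + 18*v^2 + 1). At (u, v) = (1/2, 5): K = -144/833569.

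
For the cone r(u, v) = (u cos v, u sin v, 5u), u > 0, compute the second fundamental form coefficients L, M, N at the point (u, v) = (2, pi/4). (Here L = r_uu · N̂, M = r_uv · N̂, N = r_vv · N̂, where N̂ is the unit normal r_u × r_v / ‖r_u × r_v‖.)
L = 0;  M = 0;  N = 5*sqrt(26)/13

Compute the unit normal N̂(u, v) = (-5*sqrt(26)*u*cos(v)/(26*Abs(u)), -5*sqrt(26)*u*sin(v)/(26*Abs(u)), sqrt(26)*u/(26*Abs(u))), and the second partials r_uu, r_uv, r_vv. Take dot products:
  L(u, v) = r_uu · N̂ = 0,
  M(u, v) = r_uv · N̂ = 0,
  N(u, v) = r_vv · N̂ = 5*sqrt(26)*u^2/(26*Abs(u)).
Evaluating at (u, v) = (2, pi/4):
  L = 0, M = 0, N = 5*sqrt(26)/13.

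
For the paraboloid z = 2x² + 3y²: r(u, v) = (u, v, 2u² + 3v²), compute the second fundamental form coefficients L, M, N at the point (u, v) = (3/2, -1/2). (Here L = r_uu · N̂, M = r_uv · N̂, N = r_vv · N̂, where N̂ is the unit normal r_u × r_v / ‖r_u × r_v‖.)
L = 2*sqrt(46)/23;  M = 0;  N = 3*sqrt(46)/23

Compute the unit normal N̂(u, v) = (-4*u/sqrt(16*u^2 + 36*v^2 + 1), -6*v/sqrt(16*u^2 + 36*v^2 + 1), 1/sqrt(16*u^2 + 36*v^2 + 1)), and the second partials r_uu, r_uv, r_vv. Take dot products:
  L(u, v) = r_uu · N̂ = 4/sqrt(16*u^2 + 36*v^2 + 1),
  M(u, v) = r_uv · N̂ = 0,
  N(u, v) = r_vv · N̂ = 6/sqrt(16*u^2 + 36*v^2 + 1).
Evaluating at (u, v) = (3/2, -1/2):
  L = 2*sqrt(46)/23, M = 0, N = 3*sqrt(46)/23.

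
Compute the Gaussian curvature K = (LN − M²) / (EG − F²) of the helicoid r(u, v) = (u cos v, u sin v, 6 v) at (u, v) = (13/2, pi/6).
K = -576/97969

Coefficients of the first fundamental form: E = 1, F = 0, G = u^2 + 36.
Coefficients of the second fundamental form: L = 0, M = -6/sqrt(u^2 + 36), N = 0.
Assemble K = (LN − M²)/(EG − F²) = -36/(u^2 + 36)^2. At (u, v) = (13/2, pi/6): K = -576/97969.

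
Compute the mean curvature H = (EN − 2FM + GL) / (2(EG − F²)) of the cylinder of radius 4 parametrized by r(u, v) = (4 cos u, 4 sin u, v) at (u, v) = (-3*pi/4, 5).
H = -1/8

With E = 16, F = 0, G = 1, L = -4, M = 0, N = 0, assemble
  H = (EN − 2FM + GL) / (2(EG − F²)) = -1/8.
At (u, v) = (-3*pi/4, 5): H = -1/8.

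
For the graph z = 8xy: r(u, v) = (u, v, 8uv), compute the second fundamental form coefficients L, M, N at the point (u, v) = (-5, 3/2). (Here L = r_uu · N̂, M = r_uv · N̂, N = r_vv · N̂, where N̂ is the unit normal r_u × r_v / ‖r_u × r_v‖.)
L = 0;  M = 8*sqrt(1745)/1745;  N = 0

Compute the unit normal N̂(u, v) = (-8*v/sqrt(64*u^2 + 64*v^2 + 1), -8*u/sqrt(64*u^2 + 64*v^2 + 1), 1/sqrt(64*u^2 + 64*v^2 + 1)), and the second partials r_uu, r_uv, r_vv. Take dot products:
  L(u, v) = r_uu · N̂ = 0,
  M(u, v) = r_uv · N̂ = 8/sqrt(64*u^2 + 64*v^2 + 1),
  N(u, v) = r_vv · N̂ = 0.
Evaluating at (u, v) = (-5, 3/2):
  L = 0, M = 8*sqrt(1745)/1745, N = 0.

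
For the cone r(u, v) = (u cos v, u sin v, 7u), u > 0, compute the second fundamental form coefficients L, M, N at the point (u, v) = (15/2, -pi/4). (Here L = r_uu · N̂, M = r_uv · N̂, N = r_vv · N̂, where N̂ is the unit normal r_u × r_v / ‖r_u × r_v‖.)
L = 0;  M = 0;  N = 21*sqrt(2)/4

Compute the unit normal N̂(u, v) = (-7*sqrt(2)*u*cos(v)/(10*Abs(u)), -7*sqrt(2)*u*sin(v)/(10*Abs(u)), sqrt(2)*u/(10*Abs(u))), and the second partials r_uu, r_uv, r_vv. Take dot products:
  L(u, v) = r_uu · N̂ = 0,
  M(u, v) = r_uv · N̂ = 0,
  N(u, v) = r_vv · N̂ = 7*sqrt(2)*u^2/(10*Abs(u)).
Evaluating at (u, v) = (15/2, -pi/4):
  L = 0, M = 0, N = 21*sqrt(2)/4.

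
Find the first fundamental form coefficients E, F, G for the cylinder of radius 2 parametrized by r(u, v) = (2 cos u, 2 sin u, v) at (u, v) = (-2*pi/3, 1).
E = 4;  F = 0;  G = 1

Partials: r_u = (-2*sin(u), 2*cos(u), 0), r_v = (0, 0, 1). As functions of (u, v):
  E = r_u · r_u = 4,
  F = r_u · r_v = 0,
  G = r_v · r_v = 1.
Evaluating at (u, v) = (-2*pi/3, 1): E = 4, F = 0, G = 1.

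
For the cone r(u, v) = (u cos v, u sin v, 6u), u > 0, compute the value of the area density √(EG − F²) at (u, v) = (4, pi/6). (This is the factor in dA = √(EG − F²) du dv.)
√(EG − F²)|_{(4, pi/6)} = 4*sqrt(37)

E = 37, F = 0, G = u^2, so EG − F² = 37*u^2. Taking the positive square root: √(EG − F²) = sqrt(37)*Abs(u). At (u, v) = (4, pi/6): 4*sqrt(37).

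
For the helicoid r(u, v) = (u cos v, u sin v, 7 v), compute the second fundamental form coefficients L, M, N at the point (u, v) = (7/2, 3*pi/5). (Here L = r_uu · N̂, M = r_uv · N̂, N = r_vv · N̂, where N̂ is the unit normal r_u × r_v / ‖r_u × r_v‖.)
L = 0;  M = -2*sqrt(5)/5;  N = 0

Compute the unit normal N̂(u, v) = (7*sin(v)/sqrt(u^2 + 49), -7*cos(v)/sqrt(u^2 + 49), u/sqrt(u^2 + 49)), and the second partials r_uu, r_uv, r_vv. Take dot products:
  L(u, v) = r_uu · N̂ = 0,
  M(u, v) = r_uv · N̂ = -7/sqrt(u^2 + 49),
  N(u, v) = r_vv · N̂ = 0.
Evaluating at (u, v) = (7/2, 3*pi/5):
  L = 0, M = -2*sqrt(5)/5, N = 0.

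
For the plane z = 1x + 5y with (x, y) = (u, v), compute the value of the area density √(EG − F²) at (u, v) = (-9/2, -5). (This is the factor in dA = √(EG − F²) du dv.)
√(EG − F²)|_{(-9/2, -5)} = 3*sqrt(3)

E = 2, F = 5, G = 26, so EG − F² = 27. Taking the positive square root: √(EG − F²) = 3*sqrt(3). At (u, v) = (-9/2, -5): 3*sqrt(3).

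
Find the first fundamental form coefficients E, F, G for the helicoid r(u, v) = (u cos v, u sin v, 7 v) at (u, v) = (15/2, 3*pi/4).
E = 1;  F = 0;  G = 421/4

Partials: r_u = (cos(v), sin(v), 0), r_v = (-u*sin(v), u*cos(v), 7). As functions of (u, v):
  E = r_u · r_u = 1,
  F = r_u · r_v = 0,
  G = r_v · r_v = u^2 + 49.
Evaluating at (u, v) = (15/2, 3*pi/4): E = 1, F = 0, G = 421/4.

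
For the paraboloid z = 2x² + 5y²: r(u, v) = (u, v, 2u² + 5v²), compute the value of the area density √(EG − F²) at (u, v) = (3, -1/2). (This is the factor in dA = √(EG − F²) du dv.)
√(EG − F²)|_{(3, -1/2)} = sqrt(170)

E = 16*u^2 + 1, F = 40*u*v, G = 100*v^2 + 1, so EG − F² = 16*u^2 + 100*v^2 + 1. Taking the positive square root: √(EG − F²) = sqrt(16*u^2 + 100*v^2 + 1). At (u, v) = (3, -1/2): sqrt(170).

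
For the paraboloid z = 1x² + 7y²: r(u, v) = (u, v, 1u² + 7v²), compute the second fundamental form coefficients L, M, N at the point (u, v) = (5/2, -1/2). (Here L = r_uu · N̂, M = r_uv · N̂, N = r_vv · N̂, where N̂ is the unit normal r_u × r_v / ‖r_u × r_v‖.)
L = 2*sqrt(3)/15;  M = 0;  N = 14*sqrt(3)/15

Compute the unit normal N̂(u, v) = (-2*u/sqrt(4*u^2 + 196*v^2 + 1), -14*v/sqrt(4*u^2 + 196*v^2 + 1), 1/sqrt(4*u^2 + 196*v^2 + 1)), and the second partials r_uu, r_uv, r_vv. Take dot products:
  L(u, v) = r_uu · N̂ = 2/sqrt(4*u^2 + 196*v^2 + 1),
  M(u, v) = r_uv · N̂ = 0,
  N(u, v) = r_vv · N̂ = 14/sqrt(4*u^2 + 196*v^2 + 1).
Evaluating at (u, v) = (5/2, -1/2):
  L = 2*sqrt(3)/15, M = 0, N = 14*sqrt(3)/15.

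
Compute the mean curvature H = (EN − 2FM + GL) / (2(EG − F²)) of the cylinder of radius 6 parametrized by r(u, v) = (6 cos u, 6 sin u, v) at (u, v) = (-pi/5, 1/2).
H = -1/12

With E = 36, F = 0, G = 1, L = -6, M = 0, N = 0, assemble
  H = (EN − 2FM + GL) / (2(EG − F²)) = -1/12.
At (u, v) = (-pi/5, 1/2): H = -1/12.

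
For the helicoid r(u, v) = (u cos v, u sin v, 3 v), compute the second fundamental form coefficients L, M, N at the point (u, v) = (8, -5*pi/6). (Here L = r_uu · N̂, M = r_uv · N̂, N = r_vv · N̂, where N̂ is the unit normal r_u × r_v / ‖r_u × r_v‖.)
L = 0;  M = -3*sqrt(73)/73;  N = 0

Compute the unit normal N̂(u, v) = (3*sin(v)/sqrt(u^2 + 9), -3*cos(v)/sqrt(u^2 + 9), u/sqrt(u^2 + 9)), and the second partials r_uu, r_uv, r_vv. Take dot products:
  L(u, v) = r_uu · N̂ = 0,
  M(u, v) = r_uv · N̂ = -3/sqrt(u^2 + 9),
  N(u, v) = r_vv · N̂ = 0.
Evaluating at (u, v) = (8, -5*pi/6):
  L = 0, M = -3*sqrt(73)/73, N = 0.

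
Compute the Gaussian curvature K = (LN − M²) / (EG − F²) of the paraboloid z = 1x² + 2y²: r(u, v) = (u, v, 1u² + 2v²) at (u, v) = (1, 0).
K = 8/25

Coefficients of the first fundamental form: E = 4*u^2 + 1, F = 8*u*v, G = 16*v^2 + 1.
Coefficients of the second fundamental form: L = 2/sqrt(4*u^2 + 16*v^2 + 1), M = 0, N = 4/sqrt(4*u^2 + 16*v^2 + 1).
Assemble K = (LN − M²)/(EG − F²) = 8/(16*u^4 + 128*u^2*v^2 + 8*u^2 + 256*v^4 + 32*v^2 + 1). At (u, v) = (1, 0): K = 8/25.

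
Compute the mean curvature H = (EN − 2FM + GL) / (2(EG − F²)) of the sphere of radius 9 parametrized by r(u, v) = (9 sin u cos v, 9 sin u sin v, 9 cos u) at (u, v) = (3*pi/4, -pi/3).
H = -1/9

With E = 81, F = 0, G = 81*sin(u)^2, L = -9*sin(u)/Abs(sin(u)), M = 0, N = -9*sin(u)^3/Abs(sin(u)), assemble
  H = (EN − 2FM + GL) / (2(EG − F²)) = -sin(u)/(9*Abs(sin(u))).
At (u, v) = (3*pi/4, -pi/3): H = -1/9.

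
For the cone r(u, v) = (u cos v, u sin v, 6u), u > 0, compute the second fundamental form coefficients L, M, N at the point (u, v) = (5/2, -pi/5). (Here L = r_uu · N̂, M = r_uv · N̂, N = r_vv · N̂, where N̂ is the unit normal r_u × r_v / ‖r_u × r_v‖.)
L = 0;  M = 0;  N = 15*sqrt(37)/37

Compute the unit normal N̂(u, v) = (-6*sqrt(37)*u*cos(v)/(37*Abs(u)), -6*sqrt(37)*u*sin(v)/(37*Abs(u)), sqrt(37)*u/(37*Abs(u))), and the second partials r_uu, r_uv, r_vv. Take dot products:
  L(u, v) = r_uu · N̂ = 0,
  M(u, v) = r_uv · N̂ = 0,
  N(u, v) = r_vv · N̂ = 6*sqrt(37)*u^2/(37*Abs(u)).
Evaluating at (u, v) = (5/2, -pi/5):
  L = 0, M = 0, N = 15*sqrt(37)/37.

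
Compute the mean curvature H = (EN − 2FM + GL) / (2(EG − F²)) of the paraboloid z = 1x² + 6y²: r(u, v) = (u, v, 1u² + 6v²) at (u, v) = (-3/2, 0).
H = 61*sqrt(10)/100

With E = 4*u^2 + 1, F = 24*u*v, G = 144*v^2 + 1, L = 2/sqrt(4*u^2 + 144*v^2 + 1), M = 0, N = 12/sqrt(4*u^2 + 144*v^2 + 1), assemble
  H = (EN − 2FM + GL) / (2(EG − F²)) = (24*u^2 + 144*v^2 + 7)/(4*u^2 + 144*v^2 + 1)^(3/2).
At (u, v) = (-3/2, 0): H = 61*sqrt(10)/100.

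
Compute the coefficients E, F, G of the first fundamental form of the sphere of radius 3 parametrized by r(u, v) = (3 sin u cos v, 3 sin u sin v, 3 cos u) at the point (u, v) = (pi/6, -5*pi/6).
E = 9;  F = 0;  G = 9/4

Partials: r_u = (3*cos(u)*cos(v), 3*sin(v)*cos(u), -3*sin(u)), r_v = (-3*sin(u)*sin(v), 3*sin(u)*cos(v), 0). As functions of (u, v):
  E = r_u · r_u = 9,
  F = r_u · r_v = 0,
  G = r_v · r_v = 9*sin(u)^2.
Evaluating at (u, v) = (pi/6, -5*pi/6): E = 9, F = 0, G = 9/4.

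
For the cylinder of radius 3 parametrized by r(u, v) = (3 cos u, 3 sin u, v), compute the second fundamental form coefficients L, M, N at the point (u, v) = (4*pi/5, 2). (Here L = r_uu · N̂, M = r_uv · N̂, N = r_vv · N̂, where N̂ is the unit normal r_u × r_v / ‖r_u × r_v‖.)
L = -3;  M = 0;  N = 0

Compute the unit normal N̂(u, v) = (cos(u), sin(u), 0), and the second partials r_uu, r_uv, r_vv. Take dot products:
  L(u, v) = r_uu · N̂ = -3,
  M(u, v) = r_uv · N̂ = 0,
  N(u, v) = r_vv · N̂ = 0.
Evaluating at (u, v) = (4*pi/5, 2):
  L = -3, M = 0, N = 0.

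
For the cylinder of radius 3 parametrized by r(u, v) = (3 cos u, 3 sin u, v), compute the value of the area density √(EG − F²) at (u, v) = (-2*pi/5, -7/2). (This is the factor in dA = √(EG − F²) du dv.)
√(EG − F²)|_{(-2*pi/5, -7/2)} = 3

E = 9, F = 0, G = 1, so EG − F² = 9. Taking the positive square root: √(EG − F²) = 3. At (u, v) = (-2*pi/5, -7/2): 3.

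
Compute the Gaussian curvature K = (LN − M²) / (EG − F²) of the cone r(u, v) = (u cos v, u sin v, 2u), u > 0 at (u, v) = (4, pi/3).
K = 0

Coefficients of the first fundamental form: E = 5, F = 0, G = u^2.
Coefficients of the second fundamental form: L = 0, M = 0, N = 2*sqrt(5)*u^2/(5*Abs(u)).
Assemble K = (LN − M²)/(EG − F²) = 0. At (u, v) = (4, pi/3): K = 0.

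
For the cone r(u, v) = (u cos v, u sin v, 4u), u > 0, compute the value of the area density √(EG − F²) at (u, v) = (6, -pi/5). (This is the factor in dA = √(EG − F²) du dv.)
√(EG − F²)|_{(6, -pi/5)} = 6*sqrt(17)

E = 17, F = 0, G = u^2, so EG − F² = 17*u^2. Taking the positive square root: √(EG − F²) = sqrt(17)*Abs(u). At (u, v) = (6, -pi/5): 6*sqrt(17).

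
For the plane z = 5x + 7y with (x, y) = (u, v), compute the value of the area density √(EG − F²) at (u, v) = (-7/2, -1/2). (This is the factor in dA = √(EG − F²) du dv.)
√(EG − F²)|_{(-7/2, -1/2)} = 5*sqrt(3)

E = 26, F = 35, G = 50, so EG − F² = 75. Taking the positive square root: √(EG − F²) = 5*sqrt(3). At (u, v) = (-7/2, -1/2): 5*sqrt(3).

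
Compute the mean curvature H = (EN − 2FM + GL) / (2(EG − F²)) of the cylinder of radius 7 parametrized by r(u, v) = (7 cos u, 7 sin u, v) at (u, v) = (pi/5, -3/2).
H = -1/14

With E = 49, F = 0, G = 1, L = -7, M = 0, N = 0, assemble
  H = (EN − 2FM + GL) / (2(EG − F²)) = -1/14.
At (u, v) = (pi/5, -3/2): H = -1/14.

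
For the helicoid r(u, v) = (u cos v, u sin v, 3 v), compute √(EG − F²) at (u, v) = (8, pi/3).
√(EG − F²)|_{(8, pi/3)} = sqrt(73)

E = 1, F = 0, G = u^2 + 9; EG − F² = u^2 + 9; √(EG − F²) = sqrt(u^2 + 9). At the given point: sqrt(73).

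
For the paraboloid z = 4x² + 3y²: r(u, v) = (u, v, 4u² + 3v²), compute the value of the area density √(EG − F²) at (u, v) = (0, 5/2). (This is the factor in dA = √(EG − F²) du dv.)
√(EG − F²)|_{(0, 5/2)} = sqrt(226)

E = 64*u^2 + 1, F = 48*u*v, G = 36*v^2 + 1, so EG − F² = 64*u^2 + 36*v^2 + 1. Taking the positive square root: √(EG − F²) = sqrt(64*u^2 + 36*v^2 + 1). At (u, v) = (0, 5/2): sqrt(226).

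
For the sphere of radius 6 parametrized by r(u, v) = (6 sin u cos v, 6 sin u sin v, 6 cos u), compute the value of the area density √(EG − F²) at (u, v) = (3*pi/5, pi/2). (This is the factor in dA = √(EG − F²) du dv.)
√(EG − F²)|_{(3*pi/5, pi/2)} = 9*sqrt(2*sqrt(5) + 10)

E = 36, F = 0, G = 36*sin(u)^2, so EG − F² = 1296*sin(u)^2. Taking the positive square root: √(EG − F²) = 36*Abs(sin(u)). At (u, v) = (3*pi/5, pi/2): 9*sqrt(2*sqrt(5) + 10).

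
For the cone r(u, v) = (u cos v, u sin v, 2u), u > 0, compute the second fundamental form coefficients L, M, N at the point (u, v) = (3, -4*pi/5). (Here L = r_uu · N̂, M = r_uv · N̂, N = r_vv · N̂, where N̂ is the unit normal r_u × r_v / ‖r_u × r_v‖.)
L = 0;  M = 0;  N = 6*sqrt(5)/5

Compute the unit normal N̂(u, v) = (-2*sqrt(5)*u*cos(v)/(5*Abs(u)), -2*sqrt(5)*u*sin(v)/(5*Abs(u)), sqrt(5)*u/(5*Abs(u))), and the second partials r_uu, r_uv, r_vv. Take dot products:
  L(u, v) = r_uu · N̂ = 0,
  M(u, v) = r_uv · N̂ = 0,
  N(u, v) = r_vv · N̂ = 2*sqrt(5)*u^2/(5*Abs(u)).
Evaluating at (u, v) = (3, -4*pi/5):
  L = 0, M = 0, N = 6*sqrt(5)/5.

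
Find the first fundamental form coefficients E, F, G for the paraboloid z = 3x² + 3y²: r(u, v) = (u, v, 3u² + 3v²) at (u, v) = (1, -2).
E = 37;  F = -72;  G = 145

Partials: r_u = (1, 0, 6*u), r_v = (0, 1, 6*v). As functions of (u, v):
  E = r_u · r_u = 36*u^2 + 1,
  F = r_u · r_v = 36*u*v,
  G = r_v · r_v = 36*v^2 + 1.
Evaluating at (u, v) = (1, -2): E = 37, F = -72, G = 145.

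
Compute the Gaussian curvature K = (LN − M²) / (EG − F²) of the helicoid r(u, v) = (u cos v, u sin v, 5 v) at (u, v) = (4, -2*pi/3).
K = -25/1681

Coefficients of the first fundamental form: E = 1, F = 0, G = u^2 + 25.
Coefficients of the second fundamental form: L = 0, M = -5/sqrt(u^2 + 25), N = 0.
Assemble K = (LN − M²)/(EG − F²) = -25/(u^2 + 25)^2. At (u, v) = (4, -2*pi/3): K = -25/1681.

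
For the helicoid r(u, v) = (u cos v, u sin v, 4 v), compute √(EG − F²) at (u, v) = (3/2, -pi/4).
√(EG − F²)|_{(3/2, -pi/4)} = sqrt(73)/2

E = 1, F = 0, G = u^2 + 16; EG − F² = u^2 + 16; √(EG − F²) = sqrt(u^2 + 16). At the given point: sqrt(73)/2.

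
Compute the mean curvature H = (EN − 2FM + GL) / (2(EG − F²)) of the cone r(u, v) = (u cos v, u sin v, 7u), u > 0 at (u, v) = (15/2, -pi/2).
H = 7*sqrt(2)/150

With E = 50, F = 0, G = u^2, L = 0, M = 0, N = 7*sqrt(2)*u^2/(10*Abs(u)), assemble
  H = (EN − 2FM + GL) / (2(EG − F²)) = 7*sqrt(2)/(20*Abs(u)).
At (u, v) = (15/2, -pi/2): H = 7*sqrt(2)/150.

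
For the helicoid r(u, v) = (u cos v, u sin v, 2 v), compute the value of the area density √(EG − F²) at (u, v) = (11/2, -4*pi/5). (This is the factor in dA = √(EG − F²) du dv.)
√(EG − F²)|_{(11/2, -4*pi/5)} = sqrt(137)/2

E = 1, F = 0, G = u^2 + 4, so EG − F² = u^2 + 4. Taking the positive square root: √(EG − F²) = sqrt(u^2 + 4). At (u, v) = (11/2, -4*pi/5): sqrt(137)/2.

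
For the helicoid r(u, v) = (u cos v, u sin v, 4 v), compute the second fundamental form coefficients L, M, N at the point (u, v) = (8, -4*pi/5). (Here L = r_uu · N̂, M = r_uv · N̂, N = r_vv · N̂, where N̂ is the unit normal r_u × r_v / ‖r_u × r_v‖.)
L = 0;  M = -sqrt(5)/5;  N = 0

Compute the unit normal N̂(u, v) = (4*sin(v)/sqrt(u^2 + 16), -4*cos(v)/sqrt(u^2 + 16), u/sqrt(u^2 + 16)), and the second partials r_uu, r_uv, r_vv. Take dot products:
  L(u, v) = r_uu · N̂ = 0,
  M(u, v) = r_uv · N̂ = -4/sqrt(u^2 + 16),
  N(u, v) = r_vv · N̂ = 0.
Evaluating at (u, v) = (8, -4*pi/5):
  L = 0, M = -sqrt(5)/5, N = 0.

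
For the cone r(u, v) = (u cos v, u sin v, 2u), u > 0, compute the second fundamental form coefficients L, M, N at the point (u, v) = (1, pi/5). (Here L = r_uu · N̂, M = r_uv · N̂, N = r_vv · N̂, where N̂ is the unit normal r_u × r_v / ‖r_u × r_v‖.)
L = 0;  M = 0;  N = 2*sqrt(5)/5

Compute the unit normal N̂(u, v) = (-2*sqrt(5)*u*cos(v)/(5*Abs(u)), -2*sqrt(5)*u*sin(v)/(5*Abs(u)), sqrt(5)*u/(5*Abs(u))), and the second partials r_uu, r_uv, r_vv. Take dot products:
  L(u, v) = r_uu · N̂ = 0,
  M(u, v) = r_uv · N̂ = 0,
  N(u, v) = r_vv · N̂ = 2*sqrt(5)*u^2/(5*Abs(u)).
Evaluating at (u, v) = (1, pi/5):
  L = 0, M = 0, N = 2*sqrt(5)/5.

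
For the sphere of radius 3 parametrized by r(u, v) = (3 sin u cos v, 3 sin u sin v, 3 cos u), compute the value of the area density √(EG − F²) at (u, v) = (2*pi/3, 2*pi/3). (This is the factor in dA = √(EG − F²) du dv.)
√(EG − F²)|_{(2*pi/3, 2*pi/3)} = 9*sqrt(3)/2

E = 9, F = 0, G = 9*sin(u)^2, so EG − F² = 81*sin(u)^2. Taking the positive square root: √(EG − F²) = 9*Abs(sin(u)). At (u, v) = (2*pi/3, 2*pi/3): 9*sqrt(3)/2.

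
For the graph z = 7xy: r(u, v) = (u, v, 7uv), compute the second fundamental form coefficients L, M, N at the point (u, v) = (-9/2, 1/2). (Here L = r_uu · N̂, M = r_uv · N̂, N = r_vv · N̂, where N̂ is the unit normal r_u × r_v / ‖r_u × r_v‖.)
L = 0;  M = 7*sqrt(4022)/2011;  N = 0

Compute the unit normal N̂(u, v) = (-7*v/sqrt(49*u^2 + 49*v^2 + 1), -7*u/sqrt(49*u^2 + 49*v^2 + 1), 1/sqrt(49*u^2 + 49*v^2 + 1)), and the second partials r_uu, r_uv, r_vv. Take dot products:
  L(u, v) = r_uu · N̂ = 0,
  M(u, v) = r_uv · N̂ = 7/sqrt(49*u^2 + 49*v^2 + 1),
  N(u, v) = r_vv · N̂ = 0.
Evaluating at (u, v) = (-9/2, 1/2):
  L = 0, M = 7*sqrt(4022)/2011, N = 0.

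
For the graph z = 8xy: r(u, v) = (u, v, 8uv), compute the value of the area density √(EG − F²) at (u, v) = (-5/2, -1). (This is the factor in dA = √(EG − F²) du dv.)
√(EG − F²)|_{(-5/2, -1)} = sqrt(465)

E = 64*v^2 + 1, F = 64*u*v, G = 64*u^2 + 1, so EG − F² = 64*u^2 + 64*v^2 + 1. Taking the positive square root: √(EG − F²) = sqrt(64*u^2 + 64*v^2 + 1). At (u, v) = (-5/2, -1): sqrt(465).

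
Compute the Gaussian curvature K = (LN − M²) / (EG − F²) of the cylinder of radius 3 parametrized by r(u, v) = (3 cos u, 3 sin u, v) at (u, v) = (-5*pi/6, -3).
K = 0

Coefficients of the first fundamental form: E = 9, F = 0, G = 1.
Coefficients of the second fundamental form: L = -3, M = 0, N = 0.
Assemble K = (LN − M²)/(EG − F²) = 0. At (u, v) = (-5*pi/6, -3): K = 0.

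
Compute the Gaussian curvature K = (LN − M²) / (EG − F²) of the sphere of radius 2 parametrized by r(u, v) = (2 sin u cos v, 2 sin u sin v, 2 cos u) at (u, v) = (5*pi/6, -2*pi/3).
K = 1/4

Coefficients of the first fundamental form: E = 4, F = 0, G = 4*sin(u)^2.
Coefficients of the second fundamental form: L = -2*sin(u)/Abs(sin(u)), M = 0, N = -2*sin(u)^3/Abs(sin(u)).
Assemble K = (LN − M²)/(EG − F²) = 1/4. At (u, v) = (5*pi/6, -2*pi/3): K = 1/4.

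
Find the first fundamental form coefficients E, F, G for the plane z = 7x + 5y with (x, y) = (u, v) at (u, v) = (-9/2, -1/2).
E = 50;  F = 35;  G = 26

Partials: r_u = (1, 0, 7), r_v = (0, 1, 5). As functions of (u, v):
  E = r_u · r_u = 50,
  F = r_u · r_v = 35,
  G = r_v · r_v = 26.
Evaluating at (u, v) = (-9/2, -1/2): E = 50, F = 35, G = 26.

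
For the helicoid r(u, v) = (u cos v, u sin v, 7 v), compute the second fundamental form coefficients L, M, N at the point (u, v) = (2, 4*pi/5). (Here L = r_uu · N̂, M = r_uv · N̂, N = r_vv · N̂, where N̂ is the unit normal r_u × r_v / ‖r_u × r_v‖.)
L = 0;  M = -7*sqrt(53)/53;  N = 0

Compute the unit normal N̂(u, v) = (7*sin(v)/sqrt(u^2 + 49), -7*cos(v)/sqrt(u^2 + 49), u/sqrt(u^2 + 49)), and the second partials r_uu, r_uv, r_vv. Take dot products:
  L(u, v) = r_uu · N̂ = 0,
  M(u, v) = r_uv · N̂ = -7/sqrt(u^2 + 49),
  N(u, v) = r_vv · N̂ = 0.
Evaluating at (u, v) = (2, 4*pi/5):
  L = 0, M = -7*sqrt(53)/53, N = 0.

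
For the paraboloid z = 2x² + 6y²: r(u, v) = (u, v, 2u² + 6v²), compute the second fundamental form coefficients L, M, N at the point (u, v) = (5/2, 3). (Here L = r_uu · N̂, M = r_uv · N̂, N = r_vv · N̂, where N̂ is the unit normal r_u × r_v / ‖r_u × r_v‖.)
L = 4*sqrt(1397)/1397;  M = 0;  N = 12*sqrt(1397)/1397

Compute the unit normal N̂(u, v) = (-4*u/sqrt(16*u^2 + 144*v^2 + 1), -12*v/sqrt(16*u^2 + 144*v^2 + 1), 1/sqrt(16*u^2 + 144*v^2 + 1)), and the second partials r_uu, r_uv, r_vv. Take dot products:
  L(u, v) = r_uu · N̂ = 4/sqrt(16*u^2 + 144*v^2 + 1),
  M(u, v) = r_uv · N̂ = 0,
  N(u, v) = r_vv · N̂ = 12/sqrt(16*u^2 + 144*v^2 + 1).
Evaluating at (u, v) = (5/2, 3):
  L = 4*sqrt(1397)/1397, M = 0, N = 12*sqrt(1397)/1397.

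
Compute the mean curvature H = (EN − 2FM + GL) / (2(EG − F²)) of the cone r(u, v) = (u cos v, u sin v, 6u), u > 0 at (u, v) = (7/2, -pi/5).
H = 6*sqrt(37)/259

With E = 37, F = 0, G = u^2, L = 0, M = 0, N = 6*sqrt(37)*u^2/(37*Abs(u)), assemble
  H = (EN − 2FM + GL) / (2(EG − F²)) = 3*sqrt(37)/(37*Abs(u)).
At (u, v) = (7/2, -pi/5): H = 6*sqrt(37)/259.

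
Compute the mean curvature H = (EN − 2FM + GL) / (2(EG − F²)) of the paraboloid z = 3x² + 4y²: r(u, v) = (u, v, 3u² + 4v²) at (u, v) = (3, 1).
H = 1495*sqrt(389)/151321

With E = 36*u^2 + 1, F = 48*u*v, G = 64*v^2 + 1, L = 6/sqrt(36*u^2 + 64*v^2 + 1), M = 0, N = 8/sqrt(36*u^2 + 64*v^2 + 1), assemble
  H = (EN − 2FM + GL) / (2(EG − F²)) = (144*u^2 + 192*v^2 + 7)/(36*u^2 + 64*v^2 + 1)^(3/2).
At (u, v) = (3, 1): H = 1495*sqrt(389)/151321.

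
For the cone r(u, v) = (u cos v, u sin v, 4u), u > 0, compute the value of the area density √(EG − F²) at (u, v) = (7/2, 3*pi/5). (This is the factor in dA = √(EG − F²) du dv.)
√(EG − F²)|_{(7/2, 3*pi/5)} = 7*sqrt(17)/2

E = 17, F = 0, G = u^2, so EG − F² = 17*u^2. Taking the positive square root: √(EG − F²) = sqrt(17)*Abs(u). At (u, v) = (7/2, 3*pi/5): 7*sqrt(17)/2.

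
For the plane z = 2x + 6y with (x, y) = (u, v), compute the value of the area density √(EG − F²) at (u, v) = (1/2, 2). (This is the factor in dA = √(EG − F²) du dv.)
√(EG − F²)|_{(1/2, 2)} = sqrt(41)

E = 5, F = 12, G = 37, so EG − F² = 41. Taking the positive square root: √(EG − F²) = sqrt(41). At (u, v) = (1/2, 2): sqrt(41).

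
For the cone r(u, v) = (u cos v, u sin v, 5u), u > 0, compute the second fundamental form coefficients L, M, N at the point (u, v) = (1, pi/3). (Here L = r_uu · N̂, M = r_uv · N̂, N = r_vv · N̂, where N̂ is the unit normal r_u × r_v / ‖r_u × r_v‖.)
L = 0;  M = 0;  N = 5*sqrt(26)/26

Compute the unit normal N̂(u, v) = (-5*sqrt(26)*u*cos(v)/(26*Abs(u)), -5*sqrt(26)*u*sin(v)/(26*Abs(u)), sqrt(26)*u/(26*Abs(u))), and the second partials r_uu, r_uv, r_vv. Take dot products:
  L(u, v) = r_uu · N̂ = 0,
  M(u, v) = r_uv · N̂ = 0,
  N(u, v) = r_vv · N̂ = 5*sqrt(26)*u^2/(26*Abs(u)).
Evaluating at (u, v) = (1, pi/3):
  L = 0, M = 0, N = 5*sqrt(26)/26.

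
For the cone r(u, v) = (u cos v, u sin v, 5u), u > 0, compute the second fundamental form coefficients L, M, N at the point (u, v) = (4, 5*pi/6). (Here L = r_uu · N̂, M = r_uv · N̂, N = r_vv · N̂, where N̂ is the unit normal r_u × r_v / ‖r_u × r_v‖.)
L = 0;  M = 0;  N = 10*sqrt(26)/13

Compute the unit normal N̂(u, v) = (-5*sqrt(26)*u*cos(v)/(26*Abs(u)), -5*sqrt(26)*u*sin(v)/(26*Abs(u)), sqrt(26)*u/(26*Abs(u))), and the second partials r_uu, r_uv, r_vv. Take dot products:
  L(u, v) = r_uu · N̂ = 0,
  M(u, v) = r_uv · N̂ = 0,
  N(u, v) = r_vv · N̂ = 5*sqrt(26)*u^2/(26*Abs(u)).
Evaluating at (u, v) = (4, 5*pi/6):
  L = 0, M = 0, N = 10*sqrt(26)/13.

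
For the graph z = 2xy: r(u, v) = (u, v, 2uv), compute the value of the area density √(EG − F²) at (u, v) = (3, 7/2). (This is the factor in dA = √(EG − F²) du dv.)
√(EG − F²)|_{(3, 7/2)} = sqrt(86)

E = 4*v^2 + 1, F = 4*u*v, G = 4*u^2 + 1, so EG − F² = 4*u^2 + 4*v^2 + 1. Taking the positive square root: √(EG − F²) = sqrt(4*u^2 + 4*v^2 + 1). At (u, v) = (3, 7/2): sqrt(86).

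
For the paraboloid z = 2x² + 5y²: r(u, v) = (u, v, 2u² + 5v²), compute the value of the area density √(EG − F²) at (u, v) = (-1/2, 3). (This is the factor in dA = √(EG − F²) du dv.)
√(EG − F²)|_{(-1/2, 3)} = sqrt(905)

E = 16*u^2 + 1, F = 40*u*v, G = 100*v^2 + 1, so EG − F² = 16*u^2 + 100*v^2 + 1. Taking the positive square root: √(EG − F²) = sqrt(16*u^2 + 100*v^2 + 1). At (u, v) = (-1/2, 3): sqrt(905).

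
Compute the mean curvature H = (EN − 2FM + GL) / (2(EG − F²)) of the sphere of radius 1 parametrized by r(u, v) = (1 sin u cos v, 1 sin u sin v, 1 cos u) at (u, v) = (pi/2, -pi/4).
H = -1

With E = 1, F = 0, G = sin(u)^2, L = -sin(u)/Abs(sin(u)), M = 0, N = -sin(u)^3/Abs(sin(u)), assemble
  H = (EN − 2FM + GL) / (2(EG − F²)) = -sin(u)/Abs(sin(u)).
At (u, v) = (pi/2, -pi/4): H = -1.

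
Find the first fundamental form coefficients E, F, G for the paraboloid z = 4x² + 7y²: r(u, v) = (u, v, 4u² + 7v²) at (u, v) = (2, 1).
E = 257;  F = 224;  G = 197

Partials: r_u = (1, 0, 8*u), r_v = (0, 1, 14*v). As functions of (u, v):
  E = r_u · r_u = 64*u^2 + 1,
  F = r_u · r_v = 112*u*v,
  G = r_v · r_v = 196*v^2 + 1.
Evaluating at (u, v) = (2, 1): E = 257, F = 224, G = 197.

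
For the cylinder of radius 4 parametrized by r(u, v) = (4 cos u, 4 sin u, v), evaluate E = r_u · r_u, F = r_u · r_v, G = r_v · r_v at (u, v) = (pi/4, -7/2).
E = 16;  F = 0;  G = 1

Partials: r_u = (-4*sin(u), 4*cos(u), 0), r_v = (0, 0, 1). As functions of (u, v):
  E = r_u · r_u = 16,
  F = r_u · r_v = 0,
  G = r_v · r_v = 1.
Evaluating at (u, v) = (pi/4, -7/2): E = 16, F = 0, G = 1.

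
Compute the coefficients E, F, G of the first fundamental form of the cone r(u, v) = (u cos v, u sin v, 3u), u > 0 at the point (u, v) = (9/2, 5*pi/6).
E = 10;  F = 0;  G = 81/4

Partials: r_u = (cos(v), sin(v), 3), r_v = (-u*sin(v), u*cos(v), 0). As functions of (u, v):
  E = r_u · r_u = 10,
  F = r_u · r_v = 0,
  G = r_v · r_v = u^2.
Evaluating at (u, v) = (9/2, 5*pi/6): E = 10, F = 0, G = 81/4.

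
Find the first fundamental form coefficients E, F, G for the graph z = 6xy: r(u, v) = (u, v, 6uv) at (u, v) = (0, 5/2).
E = 226;  F = 0;  G = 1

Partials: r_u = (1, 0, 6*v), r_v = (0, 1, 6*u). As functions of (u, v):
  E = r_u · r_u = 36*v^2 + 1,
  F = r_u · r_v = 36*u*v,
  G = r_v · r_v = 36*u^2 + 1.
Evaluating at (u, v) = (0, 5/2): E = 226, F = 0, G = 1.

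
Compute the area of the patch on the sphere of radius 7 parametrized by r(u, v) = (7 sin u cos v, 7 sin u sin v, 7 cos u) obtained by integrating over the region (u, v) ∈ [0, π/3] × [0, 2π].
Area = 49*pi

Area = ∫∫ √(EG − F²) du dv with √(EG − F²) = 49*Abs(sin(u)). Integrating over [0, π/3] × [0, 2π] gives 49*pi.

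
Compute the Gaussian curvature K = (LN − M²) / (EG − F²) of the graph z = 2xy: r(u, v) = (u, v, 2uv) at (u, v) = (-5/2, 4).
K = -1/2025

Coefficients of the first fundamental form: E = 4*v^2 + 1, F = 4*u*v, G = 4*u^2 + 1.
Coefficients of the second fundamental form: L = 0, M = 2/sqrt(4*u^2 + 4*v^2 + 1), N = 0.
Assemble K = (LN − M²)/(EG − F²) = -4/(16*u^4 + 32*u^2*v^2 + 8*u^2 + 16*v^4 + 8*v^2 + 1). At (u, v) = (-5/2, 4): K = -1/2025.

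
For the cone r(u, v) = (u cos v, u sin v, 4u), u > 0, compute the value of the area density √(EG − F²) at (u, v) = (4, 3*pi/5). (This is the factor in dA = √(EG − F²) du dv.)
√(EG − F²)|_{(4, 3*pi/5)} = 4*sqrt(17)

E = 17, F = 0, G = u^2, so EG − F² = 17*u^2. Taking the positive square root: √(EG − F²) = sqrt(17)*Abs(u). At (u, v) = (4, 3*pi/5): 4*sqrt(17).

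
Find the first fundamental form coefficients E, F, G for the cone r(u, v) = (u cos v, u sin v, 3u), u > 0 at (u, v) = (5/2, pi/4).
E = 10;  F = 0;  G = 25/4

Partials: r_u = (cos(v), sin(v), 3), r_v = (-u*sin(v), u*cos(v), 0). As functions of (u, v):
  E = r_u · r_u = 10,
  F = r_u · r_v = 0,
  G = r_v · r_v = u^2.
Evaluating at (u, v) = (5/2, pi/4): E = 10, F = 0, G = 25/4.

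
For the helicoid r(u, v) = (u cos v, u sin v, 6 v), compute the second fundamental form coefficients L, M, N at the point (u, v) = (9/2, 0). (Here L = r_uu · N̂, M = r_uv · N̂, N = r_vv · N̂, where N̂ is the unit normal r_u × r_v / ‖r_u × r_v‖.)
L = 0;  M = -4/5;  N = 0

Compute the unit normal N̂(u, v) = (6*sin(v)/sqrt(u^2 + 36), -6*cos(v)/sqrt(u^2 + 36), u/sqrt(u^2 + 36)), and the second partials r_uu, r_uv, r_vv. Take dot products:
  L(u, v) = r_uu · N̂ = 0,
  M(u, v) = r_uv · N̂ = -6/sqrt(u^2 + 36),
  N(u, v) = r_vv · N̂ = 0.
Evaluating at (u, v) = (9/2, 0):
  L = 0, M = -4/5, N = 0.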